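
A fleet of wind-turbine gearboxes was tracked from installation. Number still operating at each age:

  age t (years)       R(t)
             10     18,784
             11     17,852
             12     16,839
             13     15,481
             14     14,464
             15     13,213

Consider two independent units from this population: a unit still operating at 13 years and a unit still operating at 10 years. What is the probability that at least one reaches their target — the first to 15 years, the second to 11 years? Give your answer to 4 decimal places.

0.9927

p₁ = R(15)/R(13) = 13,213/15,481 = 0.853498; p₂ = R(11)/R(10) = 17,852/18,784 = 0.950383.
P(at least one) = 1 − (1−p₁)(1−p₂) = 1 − 0.146502 × 0.049617 = 0.992731.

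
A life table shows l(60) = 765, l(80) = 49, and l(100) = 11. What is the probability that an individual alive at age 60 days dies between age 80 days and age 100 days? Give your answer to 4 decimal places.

This is the probability of reaching 80 but not 100, conditional on being alive at 60: (l(80) − l(100)) / l(60).
= (49 − 11) / 765 = 38 / 765 = 0.049673.

0.0497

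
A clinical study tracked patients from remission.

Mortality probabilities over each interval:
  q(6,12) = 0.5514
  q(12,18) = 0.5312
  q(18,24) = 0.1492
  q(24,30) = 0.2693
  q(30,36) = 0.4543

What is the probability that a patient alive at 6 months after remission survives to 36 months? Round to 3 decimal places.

Chaining the interval survival probabilities: (1 − 0.5514) × (1 − 0.5312) × (1 − 0.1492) × (1 − 0.2693) × (1 − 0.4543).
= 0.4486 × 0.4688 × 0.8508 × 0.7307 × 0.5457 = 0.071346.

0.071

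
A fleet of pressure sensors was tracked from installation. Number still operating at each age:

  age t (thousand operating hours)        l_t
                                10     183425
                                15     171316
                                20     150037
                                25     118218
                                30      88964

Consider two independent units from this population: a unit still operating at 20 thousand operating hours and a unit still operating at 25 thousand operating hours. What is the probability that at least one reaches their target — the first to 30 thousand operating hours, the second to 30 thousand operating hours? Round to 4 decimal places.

p₁ = l_30/l_20 = 88964/150037 = 0.592947; p₂ = l_30/l_25 = 88964/118218 = 0.752542.
P(at least one) = 1 − (1−p₁)(1−p₂) = 1 − 0.407053 × 0.247458 = 0.899271.

0.8993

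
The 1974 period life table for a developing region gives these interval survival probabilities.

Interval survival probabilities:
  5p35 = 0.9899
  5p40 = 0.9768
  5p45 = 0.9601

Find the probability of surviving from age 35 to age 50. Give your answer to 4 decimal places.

0.9284

15p35 = 0.9899 × 0.9768 × 0.9601.
= 0.928354.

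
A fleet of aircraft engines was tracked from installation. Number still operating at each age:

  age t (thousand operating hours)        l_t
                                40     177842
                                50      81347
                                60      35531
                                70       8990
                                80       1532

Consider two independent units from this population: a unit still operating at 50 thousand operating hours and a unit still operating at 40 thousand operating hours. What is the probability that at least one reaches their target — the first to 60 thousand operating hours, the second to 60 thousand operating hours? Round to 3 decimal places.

p₁ = l_60/l_50 = 35531/81347 = 0.436783; p₂ = l_60/l_40 = 35531/177842 = 0.199790.
P(at least one) = 1 − (1−p₁)(1−p₂) = 1 − 0.563217 × 0.800210 = 0.549308.

0.549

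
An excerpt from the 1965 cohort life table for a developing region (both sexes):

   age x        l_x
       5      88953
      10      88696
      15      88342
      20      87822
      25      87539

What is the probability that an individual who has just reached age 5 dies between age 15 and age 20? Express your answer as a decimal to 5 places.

We want 10|5q5 = (l_15 − l_20)/l_5.
This is the probability of reaching 15 but not 20, conditional on being alive at 5: (l_15 − l_20) / l_5.
= (88342 − 87822) / 88953 = 520 / 88953 = 0.005846.

0.00585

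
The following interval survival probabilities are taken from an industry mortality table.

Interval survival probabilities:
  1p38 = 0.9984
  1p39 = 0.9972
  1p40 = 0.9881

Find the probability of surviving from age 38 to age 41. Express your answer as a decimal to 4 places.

0.9838

The overall survival probability is 0.9984 × 0.9972 × 0.9881.
= 0.983757.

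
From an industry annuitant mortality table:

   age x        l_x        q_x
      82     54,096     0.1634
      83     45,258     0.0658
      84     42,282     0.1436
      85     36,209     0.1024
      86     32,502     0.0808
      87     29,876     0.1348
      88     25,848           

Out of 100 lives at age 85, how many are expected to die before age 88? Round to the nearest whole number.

29

The relevant probability is 1 − 25,848/36,209 = 0.286144.
Expected number = 100 × 0.286144 = 29.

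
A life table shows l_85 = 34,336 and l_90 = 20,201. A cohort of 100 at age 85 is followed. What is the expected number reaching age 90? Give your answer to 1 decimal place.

The relevant probability is 20,201/34,336 = 0.588333.
Expected number = 100 × 0.588333 = 58.8.

58.8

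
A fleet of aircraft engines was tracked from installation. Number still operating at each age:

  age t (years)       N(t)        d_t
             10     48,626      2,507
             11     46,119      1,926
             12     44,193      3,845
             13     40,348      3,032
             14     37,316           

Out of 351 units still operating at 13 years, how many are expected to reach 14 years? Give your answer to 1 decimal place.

324.6

The relevant probability is 37,316/40,348 = 0.924854.
Expected number = 351 × 0.924854 = 324.6.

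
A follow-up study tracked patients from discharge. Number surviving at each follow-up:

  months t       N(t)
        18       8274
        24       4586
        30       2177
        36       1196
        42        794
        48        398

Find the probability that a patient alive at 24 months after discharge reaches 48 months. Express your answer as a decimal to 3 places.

0.087

The conditional survival probability is N(48)/N(24) = 398/4586 = 0.086786.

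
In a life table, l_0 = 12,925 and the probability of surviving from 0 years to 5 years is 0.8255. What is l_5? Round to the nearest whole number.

l_5 = l_0 × p = 12,925 × 0.8255 = 10670.

10670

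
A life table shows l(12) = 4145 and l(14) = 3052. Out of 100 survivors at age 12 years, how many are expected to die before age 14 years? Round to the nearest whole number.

26

The relevant probability is 1 − 3052/4145 = 0.263691.
Expected number = 100 × 0.263691 = 26.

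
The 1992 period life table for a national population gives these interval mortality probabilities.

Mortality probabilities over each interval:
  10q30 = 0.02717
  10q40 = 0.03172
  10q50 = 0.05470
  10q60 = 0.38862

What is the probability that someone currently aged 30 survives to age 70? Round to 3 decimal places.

0.544

Survival from 30 to 70 is the product of surviving each interval: (1 − 0.02717) × (1 − 0.03172) × (1 − 0.05470) × (1 − 0.38862).
= 0.97283 × 0.96828 × 0.94530 × 0.61138 = 0.544401.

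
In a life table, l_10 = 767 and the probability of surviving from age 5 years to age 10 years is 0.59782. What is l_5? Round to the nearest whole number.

l_5 = l_10 / p = 767 / 0.59782 = 1283.

1283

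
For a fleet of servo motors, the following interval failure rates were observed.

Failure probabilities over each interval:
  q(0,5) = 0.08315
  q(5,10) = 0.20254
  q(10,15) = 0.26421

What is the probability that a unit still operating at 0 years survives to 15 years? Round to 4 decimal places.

The overall survival probability is (1 − 0.08315) × (1 − 0.20254) × (1 − 0.26421).
= 0.91685 × 0.79746 × 0.73579 = 0.537974.

0.5380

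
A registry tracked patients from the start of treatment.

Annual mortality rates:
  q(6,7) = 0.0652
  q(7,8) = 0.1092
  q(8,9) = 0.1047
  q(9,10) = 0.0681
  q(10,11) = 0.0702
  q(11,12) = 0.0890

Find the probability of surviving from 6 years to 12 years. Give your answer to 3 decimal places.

0.588

The overall survival probability is (1 − 0.0652) × (1 − 0.1092) × (1 − 0.1047) × (1 − 0.0681) × (1 − 0.0702) × (1 − 0.0890).
= 0.9348 × 0.8908 × 0.8953 × 0.9319 × 0.9298 × 0.9110 = 0.588498.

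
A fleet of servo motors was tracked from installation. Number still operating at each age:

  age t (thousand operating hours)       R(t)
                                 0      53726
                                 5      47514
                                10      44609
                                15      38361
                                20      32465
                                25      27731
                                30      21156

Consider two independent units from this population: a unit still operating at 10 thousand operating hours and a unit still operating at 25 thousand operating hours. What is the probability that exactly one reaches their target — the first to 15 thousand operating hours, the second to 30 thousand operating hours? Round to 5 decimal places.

0.31074

p₁ = R(15)/R(10) = 38361/44609 = 0.859939; p₂ = R(30)/R(25) = 21156/27731 = 0.762901.
P(exactly one) = p₁(1−p₂) + (1−p₁)p₂ = 0.203891 + 0.106853 = 0.310743.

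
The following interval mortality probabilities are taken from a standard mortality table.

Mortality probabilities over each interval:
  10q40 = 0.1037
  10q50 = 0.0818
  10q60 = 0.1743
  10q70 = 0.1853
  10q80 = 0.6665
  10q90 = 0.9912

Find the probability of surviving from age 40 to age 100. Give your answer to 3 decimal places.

0.002

The overall survival probability is (1 − 0.1037) × (1 − 0.0818) × (1 − 0.1743) × (1 − 0.1853) × (1 − 0.6665) × (1 − 0.9912).
= 0.8963 × 0.9182 × 0.8257 × 0.8147 × 0.3335 × 0.0088 = 0.001625.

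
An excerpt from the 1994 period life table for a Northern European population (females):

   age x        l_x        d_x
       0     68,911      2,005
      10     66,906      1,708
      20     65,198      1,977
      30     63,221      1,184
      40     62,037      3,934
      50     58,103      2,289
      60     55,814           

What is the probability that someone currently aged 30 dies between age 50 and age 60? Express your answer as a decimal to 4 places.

0.0362

We want 20|10q30 = (l_50 − l_60)/l_30.
This is the probability of reaching 50 but not 60, conditional on being alive at 30: (l_50 − l_60) / l_30.
= (58,103 − 55,814) / 63,221 = 2,289 / 63,221 = 0.036206.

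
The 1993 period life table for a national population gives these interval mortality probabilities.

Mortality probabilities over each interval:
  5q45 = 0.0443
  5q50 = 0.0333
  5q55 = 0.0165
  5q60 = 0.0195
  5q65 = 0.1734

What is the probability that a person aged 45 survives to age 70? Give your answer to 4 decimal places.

0.7364

25p45 = (1 − 0.0443) × (1 − 0.0333) × (1 − 0.0165) × (1 − 0.0195) × (1 − 0.1734).
= 0.9557 × 0.9667 × 0.9835 × 0.9805 × 0.8266 = 0.736429.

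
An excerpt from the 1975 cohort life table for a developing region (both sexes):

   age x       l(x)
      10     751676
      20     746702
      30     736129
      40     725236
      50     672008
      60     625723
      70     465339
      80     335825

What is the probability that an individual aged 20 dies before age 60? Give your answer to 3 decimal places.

P(die before 60 | alive at 20) = 1 − l(60)/l(20) = 1 − 625723/746702 = (120979)/746702 = 0.162018.

0.162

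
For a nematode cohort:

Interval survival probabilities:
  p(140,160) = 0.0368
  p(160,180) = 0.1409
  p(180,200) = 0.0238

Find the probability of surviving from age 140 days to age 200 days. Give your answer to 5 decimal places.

0.00012

P(survive 140→200) = 0.0368 × 0.1409 × 0.0238.
= 0.000123.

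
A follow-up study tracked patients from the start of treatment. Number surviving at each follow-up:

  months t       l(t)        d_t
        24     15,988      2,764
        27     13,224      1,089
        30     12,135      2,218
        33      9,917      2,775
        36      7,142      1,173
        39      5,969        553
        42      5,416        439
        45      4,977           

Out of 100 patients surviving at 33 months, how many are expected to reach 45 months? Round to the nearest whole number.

The relevant probability is 4,977/9,917 = 0.501865.
Expected number = 100 × 0.501865 = 50.

50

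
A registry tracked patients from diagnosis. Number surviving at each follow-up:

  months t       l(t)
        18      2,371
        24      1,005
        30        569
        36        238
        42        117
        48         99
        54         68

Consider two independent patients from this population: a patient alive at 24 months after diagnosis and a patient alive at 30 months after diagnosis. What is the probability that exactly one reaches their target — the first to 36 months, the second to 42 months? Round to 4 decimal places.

p₁ = l(36)/l(24) = 238/1,005 = 0.236816; p₂ = l(42)/l(30) = 117/569 = 0.205624.
P(exactly one) = p₁(1−p₂) + (1−p₁)p₂ = 0.188121 + 0.156929 = 0.345050.

0.3450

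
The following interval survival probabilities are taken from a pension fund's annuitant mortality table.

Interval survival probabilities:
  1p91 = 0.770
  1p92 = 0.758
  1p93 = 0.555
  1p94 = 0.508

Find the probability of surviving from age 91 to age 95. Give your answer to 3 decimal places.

Chaining the interval survival probabilities: 0.770 × 0.758 × 0.555 × 0.508.
= 0.164557.

0.165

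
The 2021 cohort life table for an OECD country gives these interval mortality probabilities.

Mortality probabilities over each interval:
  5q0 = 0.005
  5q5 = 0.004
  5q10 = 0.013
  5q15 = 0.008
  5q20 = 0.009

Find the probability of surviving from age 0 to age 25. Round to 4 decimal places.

0.9616

Survival from 0 to 25 is the product of surviving each interval: (1 − 0.005) × (1 − 0.004) × (1 − 0.013) × (1 − 0.008) × (1 − 0.009).
= 0.995 × 0.996 × 0.987 × 0.992 × 0.991 = 0.961579.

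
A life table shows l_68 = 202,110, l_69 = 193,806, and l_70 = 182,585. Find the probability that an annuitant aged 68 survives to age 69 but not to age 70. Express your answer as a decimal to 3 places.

We want 1|1q68 = (l_69 − l_70)/l_68.
This is the probability of reaching 69 but not 70, conditional on being alive at 68: (l_69 − l_70) / l_68.
= (193,806 − 182,585) / 202,110 = 11,221 / 202,110 = 0.055519.

0.056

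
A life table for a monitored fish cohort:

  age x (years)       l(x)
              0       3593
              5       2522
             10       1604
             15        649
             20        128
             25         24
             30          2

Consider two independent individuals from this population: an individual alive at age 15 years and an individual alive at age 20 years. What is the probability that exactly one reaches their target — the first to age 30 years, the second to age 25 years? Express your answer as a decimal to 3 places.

p₁ = l(30)/l(15) = 2/649 = 0.003082; p₂ = l(25)/l(20) = 24/128 = 0.187500.
P(exactly one) = p₁(1−p₂) + (1−p₁)p₂ = 0.002504 + 0.186922 = 0.189426.

0.189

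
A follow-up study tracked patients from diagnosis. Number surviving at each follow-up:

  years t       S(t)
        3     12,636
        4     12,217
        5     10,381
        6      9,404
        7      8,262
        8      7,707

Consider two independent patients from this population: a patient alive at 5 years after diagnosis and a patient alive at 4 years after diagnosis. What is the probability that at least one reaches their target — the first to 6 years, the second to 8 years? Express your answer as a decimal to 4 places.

p₁ = S(6)/S(5) = 9,404/10,381 = 0.905886; p₂ = S(8)/S(4) = 7,707/12,217 = 0.630842.
P(at least one) = 1 − (1−p₁)(1−p₂) = 1 − 0.094114 × 0.369158 = 0.965257.

0.9653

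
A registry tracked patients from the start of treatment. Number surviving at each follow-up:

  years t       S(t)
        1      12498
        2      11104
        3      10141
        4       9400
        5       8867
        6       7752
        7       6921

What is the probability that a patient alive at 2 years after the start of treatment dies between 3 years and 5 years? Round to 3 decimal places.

This is the probability of reaching 3 but not 5, conditional on being alive at 2: (S(3) − S(5)) / S(2).
= (10141 − 8867) / 11104 = 1274 / 11104 = 0.114733.

0.115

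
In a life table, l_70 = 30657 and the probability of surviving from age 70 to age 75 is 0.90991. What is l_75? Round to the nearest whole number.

27895

l_75 = l_70 × p = 30657 × 0.90991 = 27895.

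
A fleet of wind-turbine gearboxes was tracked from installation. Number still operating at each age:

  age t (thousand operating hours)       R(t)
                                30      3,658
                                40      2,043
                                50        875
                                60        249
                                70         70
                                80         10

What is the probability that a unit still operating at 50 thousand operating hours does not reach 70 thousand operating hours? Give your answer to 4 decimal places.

P(fail before 70 | operational at 50) = 1 − R(70)/R(50) = 1 − 70/875 = (805)/875 = 0.920000.

0.9200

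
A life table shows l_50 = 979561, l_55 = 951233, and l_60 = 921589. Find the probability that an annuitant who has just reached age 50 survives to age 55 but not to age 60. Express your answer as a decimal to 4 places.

0.0303

This is the probability of reaching 55 but not 60, conditional on being alive at 50: (l_55 − l_60) / l_50.
= (951233 − 921589) / 979561 = 29644 / 979561 = 0.030263.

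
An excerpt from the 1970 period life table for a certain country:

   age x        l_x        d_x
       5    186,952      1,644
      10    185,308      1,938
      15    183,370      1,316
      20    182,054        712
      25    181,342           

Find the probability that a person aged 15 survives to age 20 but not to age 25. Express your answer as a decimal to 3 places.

0.004

This is the probability of reaching 20 but not 25, conditional on being alive at 15: (l_20 − l_25) / l_15.
= (182,054 − 181,342) / 183,370 = 712 / 183,370 = 0.003883.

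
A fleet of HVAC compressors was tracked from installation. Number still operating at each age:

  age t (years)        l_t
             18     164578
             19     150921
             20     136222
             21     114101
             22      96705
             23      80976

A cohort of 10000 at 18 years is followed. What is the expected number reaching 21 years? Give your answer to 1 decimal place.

6932.9

The relevant probability is 114101/164578 = 0.693294.
Expected number = 10000 × 0.693294 = 6932.9.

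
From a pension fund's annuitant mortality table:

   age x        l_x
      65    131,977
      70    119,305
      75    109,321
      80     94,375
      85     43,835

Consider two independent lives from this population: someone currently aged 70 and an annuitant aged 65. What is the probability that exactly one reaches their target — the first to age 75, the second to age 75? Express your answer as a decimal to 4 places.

p₁ = l_75/l_70 = 109,321/119,305 = 0.916315; p₂ = l_75/l_65 = 109,321/131,977 = 0.828334.
P(exactly one) = p₁(1−p₂) + (1−p₁)p₂ = 0.157300 + 0.069319 = 0.226619.

0.2266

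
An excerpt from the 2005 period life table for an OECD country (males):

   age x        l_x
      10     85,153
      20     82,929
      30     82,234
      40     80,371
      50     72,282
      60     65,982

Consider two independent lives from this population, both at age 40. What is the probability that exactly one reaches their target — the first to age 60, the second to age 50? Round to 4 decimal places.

p₁ = l_60/l_40 = 65,982/80,371 = 0.820968; p₂ = l_50/l_40 = 72,282/80,371 = 0.899354.
P(exactly one) = p₁(1−p₂) + (1−p₁)p₂ = 0.082627 + 0.161013 = 0.243640.

0.2436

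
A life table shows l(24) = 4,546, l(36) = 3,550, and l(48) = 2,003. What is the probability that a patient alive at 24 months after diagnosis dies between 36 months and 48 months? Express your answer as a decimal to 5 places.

This is the probability of reaching 36 but not 48, conditional on being alive at 24: (l(36) − l(48)) / l(24).
= (3,550 − 2,003) / 4,546 = 1,547 / 4,546 = 0.340299.

0.34030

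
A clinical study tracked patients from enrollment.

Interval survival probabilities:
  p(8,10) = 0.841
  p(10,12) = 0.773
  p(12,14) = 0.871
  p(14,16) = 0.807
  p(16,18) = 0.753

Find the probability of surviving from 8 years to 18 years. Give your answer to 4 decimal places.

0.3441

Survival from 8 to 18 is the product of surviving each interval: 0.841 × 0.773 × 0.871 × 0.807 × 0.753.
= 0.344082.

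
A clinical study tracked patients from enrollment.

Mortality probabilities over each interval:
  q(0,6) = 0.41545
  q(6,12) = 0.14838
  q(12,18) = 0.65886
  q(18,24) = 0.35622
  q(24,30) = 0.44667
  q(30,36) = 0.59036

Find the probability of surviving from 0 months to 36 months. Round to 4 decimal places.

The overall survival probability is (1 − 0.41545) × (1 − 0.14838) × (1 − 0.65886) × (1 − 0.35622) × (1 − 0.44667) × (1 − 0.59036).
= 0.58455 × 0.85162 × 0.34114 × 0.64378 × 0.55333 × 0.40964 = 0.024781.

0.0248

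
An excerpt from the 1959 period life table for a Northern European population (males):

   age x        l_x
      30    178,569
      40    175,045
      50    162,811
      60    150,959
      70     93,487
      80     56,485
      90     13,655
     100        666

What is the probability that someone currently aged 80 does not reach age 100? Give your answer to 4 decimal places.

P(die before 100 | alive at 80) = 1 − l_100/l_80 = 1 − 666/56,485 = (55,819)/56,485 = 0.988209.

0.9882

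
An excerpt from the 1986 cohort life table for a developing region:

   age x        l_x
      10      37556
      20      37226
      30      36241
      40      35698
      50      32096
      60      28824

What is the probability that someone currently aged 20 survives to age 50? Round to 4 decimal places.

The conditional survival probability is l_50/l_20 = 32096/37226 = 0.862193.

0.8622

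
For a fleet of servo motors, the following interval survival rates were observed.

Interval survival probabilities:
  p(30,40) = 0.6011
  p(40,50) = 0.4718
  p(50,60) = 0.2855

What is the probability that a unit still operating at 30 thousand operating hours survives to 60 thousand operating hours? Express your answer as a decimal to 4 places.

0.0810

The overall survival probability is 0.6011 × 0.4718 × 0.2855.
= 0.080968.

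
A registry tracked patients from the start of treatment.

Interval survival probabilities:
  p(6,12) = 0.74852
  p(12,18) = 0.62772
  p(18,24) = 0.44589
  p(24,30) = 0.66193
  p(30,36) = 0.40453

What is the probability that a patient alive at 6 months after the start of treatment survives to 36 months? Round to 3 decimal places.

0.056

The overall survival probability is 0.74852 × 0.62772 × 0.44589 × 0.66193 × 0.40453.
= 0.056100.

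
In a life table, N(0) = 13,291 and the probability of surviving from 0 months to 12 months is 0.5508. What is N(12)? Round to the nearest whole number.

N(12) = N(0) × p = 13,291 × 0.5508 = 7321.

7321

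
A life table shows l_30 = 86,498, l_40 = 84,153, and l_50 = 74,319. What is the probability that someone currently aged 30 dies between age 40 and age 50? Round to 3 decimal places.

0.114

We want 10|10q30 = (l_40 − l_50)/l_30.
This is the probability of reaching 40 but not 50, conditional on being alive at 30: (l_40 − l_50) / l_30.
= (84,153 − 74,319) / 86,498 = 9,834 / 86,498 = 0.113690.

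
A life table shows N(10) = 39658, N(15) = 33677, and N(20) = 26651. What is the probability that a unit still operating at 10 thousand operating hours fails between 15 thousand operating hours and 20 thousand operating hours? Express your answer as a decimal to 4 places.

0.1772

This is the probability of reaching 15 but not 20, conditional on being operational at 10: (N(15) − N(20)) / N(10).
= (33677 − 26651) / 39658 = 7026 / 39658 = 0.177165.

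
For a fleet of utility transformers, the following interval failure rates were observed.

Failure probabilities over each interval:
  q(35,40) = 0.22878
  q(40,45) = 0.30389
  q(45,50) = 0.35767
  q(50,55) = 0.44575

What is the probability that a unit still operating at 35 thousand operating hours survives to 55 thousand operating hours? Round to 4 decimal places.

Chaining the interval survival probabilities: (1 − 0.22878) × (1 − 0.30389) × (1 − 0.35767) × (1 − 0.44575).
= 0.77122 × 0.69611 × 0.64233 × 0.55425 = 0.191126.

0.1911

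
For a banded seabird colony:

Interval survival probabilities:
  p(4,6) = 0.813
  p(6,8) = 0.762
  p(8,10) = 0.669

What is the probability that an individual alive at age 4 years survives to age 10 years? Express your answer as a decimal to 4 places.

0.4144

The overall survival probability is 0.813 × 0.762 × 0.669.
= 0.414450.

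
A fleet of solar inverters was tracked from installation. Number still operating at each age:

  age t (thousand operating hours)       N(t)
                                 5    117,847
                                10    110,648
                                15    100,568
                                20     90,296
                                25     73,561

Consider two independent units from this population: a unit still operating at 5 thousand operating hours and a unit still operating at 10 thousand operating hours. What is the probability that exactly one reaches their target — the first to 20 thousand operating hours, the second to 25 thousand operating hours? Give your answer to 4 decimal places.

0.4122

p₁ = N(20)/N(5) = 90,296/117,847 = 0.766214; p₂ = N(25)/N(10) = 73,561/110,648 = 0.664820.
P(exactly one) = p₁(1−p₂) + (1−p₁)p₂ = 0.256820 + 0.155426 = 0.412245.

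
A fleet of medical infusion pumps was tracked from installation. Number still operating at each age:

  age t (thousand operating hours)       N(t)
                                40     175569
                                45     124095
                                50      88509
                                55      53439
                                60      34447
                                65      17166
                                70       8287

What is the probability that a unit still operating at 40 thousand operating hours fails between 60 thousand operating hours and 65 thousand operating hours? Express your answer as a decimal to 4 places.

0.0984

This is the probability of reaching 60 but not 65, conditional on being operational at 40: (N(60) − N(65)) / N(40).
= (34447 − 17166) / 175569 = 17281 / 175569 = 0.098429.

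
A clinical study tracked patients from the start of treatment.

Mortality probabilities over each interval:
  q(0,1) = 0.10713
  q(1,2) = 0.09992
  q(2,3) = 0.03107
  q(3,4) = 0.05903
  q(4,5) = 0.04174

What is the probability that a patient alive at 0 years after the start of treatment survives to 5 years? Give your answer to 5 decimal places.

P(survive 0→5) = (1 − 0.10713) × (1 − 0.09992) × (1 − 0.03107) × (1 − 0.05903) × (1 − 0.04174).
= 0.89287 × 0.90008 × 0.96893 × 0.94097 × 0.95826 = 0.702135.

0.70214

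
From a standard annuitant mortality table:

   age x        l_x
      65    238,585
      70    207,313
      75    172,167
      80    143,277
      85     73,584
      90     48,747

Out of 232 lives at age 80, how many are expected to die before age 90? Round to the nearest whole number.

153

The relevant probability is 1 − 48,747/143,277 = 0.659771.
Expected number = 232 × 0.659771 = 153.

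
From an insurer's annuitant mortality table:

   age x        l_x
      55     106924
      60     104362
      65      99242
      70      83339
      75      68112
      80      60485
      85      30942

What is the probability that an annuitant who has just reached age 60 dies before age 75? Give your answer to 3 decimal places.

P(die before 75 | alive at 60) = 1 − l_75/l_60 = 1 − 68112/104362 = (36250)/104362 = 0.347349.

0.347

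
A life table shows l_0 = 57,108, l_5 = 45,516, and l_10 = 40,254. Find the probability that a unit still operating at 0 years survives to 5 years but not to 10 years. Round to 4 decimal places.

0.0921

This is the probability of reaching 5 but not 10, conditional on being operational at 0: (l_5 − l_10) / l_0.
= (45,516 − 40,254) / 57,108 = 5,262 / 57,108 = 0.092141.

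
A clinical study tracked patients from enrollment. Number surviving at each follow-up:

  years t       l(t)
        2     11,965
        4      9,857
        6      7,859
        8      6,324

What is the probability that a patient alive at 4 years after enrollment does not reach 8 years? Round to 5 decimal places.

0.35843

P(die before 8 | alive at 4) = 1 − l(8)/l(4) = 1 − 6,324/9,857 = (3,533)/9,857 = 0.358425.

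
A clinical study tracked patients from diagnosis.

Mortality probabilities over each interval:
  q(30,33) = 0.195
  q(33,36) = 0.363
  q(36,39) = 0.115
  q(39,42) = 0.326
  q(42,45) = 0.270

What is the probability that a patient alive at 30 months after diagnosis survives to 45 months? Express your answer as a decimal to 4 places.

Survival from 30 to 45 is the product of surviving each interval: (1 − 0.195) × (1 − 0.363) × (1 − 0.115) × (1 − 0.326) × (1 − 0.270).
= 0.805 × 0.637 × 0.885 × 0.674 × 0.730 = 0.223286.

0.2233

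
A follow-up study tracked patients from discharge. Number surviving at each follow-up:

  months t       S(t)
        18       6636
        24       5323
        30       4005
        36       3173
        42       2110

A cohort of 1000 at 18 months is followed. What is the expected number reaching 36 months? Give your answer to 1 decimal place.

The relevant probability is 3173/6636 = 0.478149.
Expected number = 1000 × 0.478149 = 478.1.

478.1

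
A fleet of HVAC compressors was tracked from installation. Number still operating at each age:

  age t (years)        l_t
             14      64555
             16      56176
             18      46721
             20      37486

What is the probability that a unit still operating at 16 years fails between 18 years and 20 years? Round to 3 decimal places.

This is the probability of reaching 18 but not 20, conditional on being operational at 16: (l_18 − l_20) / l_16.
= (46721 − 37486) / 56176 = 9235 / 56176 = 0.164394.

0.164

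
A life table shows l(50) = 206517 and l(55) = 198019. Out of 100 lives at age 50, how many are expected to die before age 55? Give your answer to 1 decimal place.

The relevant probability is 1 − 198019/206517 = 0.041149.
Expected number = 100 × 0.041149 = 4.1.

4.1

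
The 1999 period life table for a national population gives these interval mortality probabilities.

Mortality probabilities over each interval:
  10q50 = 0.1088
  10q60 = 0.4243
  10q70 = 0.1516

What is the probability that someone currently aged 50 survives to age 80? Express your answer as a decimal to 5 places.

The overall survival probability is (1 − 0.1088) × (1 − 0.4243) × (1 − 0.1516).
= 0.8912 × 0.5757 × 0.8484 = 0.435283.

0.43528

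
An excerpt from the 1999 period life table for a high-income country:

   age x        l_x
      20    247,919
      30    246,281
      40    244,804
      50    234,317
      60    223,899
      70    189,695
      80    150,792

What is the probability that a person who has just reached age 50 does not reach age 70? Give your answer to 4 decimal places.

P(die before 70 | alive at 50) = 1 − l_70/l_50 = 1 − 189,695/234,317 = (44,622)/234,317 = 0.190434.

0.1904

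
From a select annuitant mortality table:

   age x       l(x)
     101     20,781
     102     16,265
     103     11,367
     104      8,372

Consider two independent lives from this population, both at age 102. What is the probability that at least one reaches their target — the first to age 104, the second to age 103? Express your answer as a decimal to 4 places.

0.8539

p₁ = l(104)/l(102) = 8,372/16,265 = 0.514725; p₂ = l(103)/l(102) = 11,367/16,265 = 0.698863.
P(at least one) = 1 − (1−p₁)(1−p₂) = 1 − 0.485275 × 0.301137 = 0.853866.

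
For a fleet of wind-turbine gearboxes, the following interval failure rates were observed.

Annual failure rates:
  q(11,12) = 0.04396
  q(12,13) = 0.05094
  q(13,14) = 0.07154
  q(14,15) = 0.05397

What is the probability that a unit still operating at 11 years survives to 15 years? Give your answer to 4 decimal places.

Survival from 11 to 15 is the product of surviving each interval: (1 − 0.04396) × (1 − 0.05094) × (1 − 0.07154) × (1 − 0.05397).
= 0.95604 × 0.94906 × 0.92846 × 0.94603 = 0.796962.

0.7970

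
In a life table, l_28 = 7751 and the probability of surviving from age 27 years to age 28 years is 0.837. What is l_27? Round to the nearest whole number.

l_27 = l_28 / p = 7751 / 0.837 = 9260.

9260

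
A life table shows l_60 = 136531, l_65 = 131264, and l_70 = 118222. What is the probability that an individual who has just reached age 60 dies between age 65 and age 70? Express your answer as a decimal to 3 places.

We want 5|5q60 = (l_65 − l_70)/l_60.
This is the probability of reaching 65 but not 70, conditional on being alive at 60: (l_65 − l_70) / l_60.
= (131264 − 118222) / 136531 = 13042 / 136531 = 0.095524.

0.096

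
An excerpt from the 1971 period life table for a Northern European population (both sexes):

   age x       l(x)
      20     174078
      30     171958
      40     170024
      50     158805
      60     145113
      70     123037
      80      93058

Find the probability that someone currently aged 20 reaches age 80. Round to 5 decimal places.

The conditional survival probability is l(80)/l(20) = 93058/174078 = 0.534576.

0.53458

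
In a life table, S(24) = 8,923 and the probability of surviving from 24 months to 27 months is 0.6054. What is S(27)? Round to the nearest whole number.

S(27) = S(24) × p = 8,923 × 0.6054 = 5402.

5402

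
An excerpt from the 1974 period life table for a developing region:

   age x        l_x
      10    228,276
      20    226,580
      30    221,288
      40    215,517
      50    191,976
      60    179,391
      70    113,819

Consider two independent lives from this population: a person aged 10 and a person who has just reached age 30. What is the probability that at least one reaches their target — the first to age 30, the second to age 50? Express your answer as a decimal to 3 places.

p₁ = l_30/l_10 = 221,288/228,276 = 0.969388; p₂ = l_50/l_30 = 191,976/221,288 = 0.867539.
P(at least one) = 1 − (1−p₁)(1−p₂) = 1 − 0.030612 × 0.132461 = 0.995945.

0.996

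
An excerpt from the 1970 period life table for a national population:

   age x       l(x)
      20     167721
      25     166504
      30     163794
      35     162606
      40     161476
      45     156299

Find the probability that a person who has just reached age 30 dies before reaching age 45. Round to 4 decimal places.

0.0458

P(die before 45 | alive at 30) = 1 − l(45)/l(30) = 1 − 156299/163794 = (7495)/163794 = 0.045759.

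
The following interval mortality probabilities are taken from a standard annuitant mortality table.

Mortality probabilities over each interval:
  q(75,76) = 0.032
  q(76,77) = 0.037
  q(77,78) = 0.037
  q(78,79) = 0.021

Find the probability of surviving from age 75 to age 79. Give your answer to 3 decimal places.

0.879

The overall survival probability is (1 − 0.032) × (1 − 0.037) × (1 − 0.037) × (1 − 0.021).
= 0.968 × 0.963 × 0.963 × 0.979 = 0.878842.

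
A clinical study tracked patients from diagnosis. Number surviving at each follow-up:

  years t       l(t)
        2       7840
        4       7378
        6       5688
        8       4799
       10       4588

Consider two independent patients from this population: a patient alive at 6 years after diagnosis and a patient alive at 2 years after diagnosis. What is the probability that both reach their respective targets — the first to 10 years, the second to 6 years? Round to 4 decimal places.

p₁ = l(10)/l(6) = 4588/5688 = 0.806610; p₂ = l(6)/l(2) = 5688/7840 = 0.725510.
P(both) = p₁ × p₂ = 0.806610 × 0.725510 = 0.585204.

0.5852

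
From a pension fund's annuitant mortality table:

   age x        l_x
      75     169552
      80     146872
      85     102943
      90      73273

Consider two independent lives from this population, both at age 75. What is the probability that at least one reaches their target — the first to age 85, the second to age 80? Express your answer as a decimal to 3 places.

p₁ = l_85/l_75 = 102943/169552 = 0.607147; p₂ = l_80/l_75 = 146872/169552 = 0.866236.
P(at least one) = 1 − (1−p₁)(1−p₂) = 1 − 0.392853 × 0.133764 = 0.947450.

0.947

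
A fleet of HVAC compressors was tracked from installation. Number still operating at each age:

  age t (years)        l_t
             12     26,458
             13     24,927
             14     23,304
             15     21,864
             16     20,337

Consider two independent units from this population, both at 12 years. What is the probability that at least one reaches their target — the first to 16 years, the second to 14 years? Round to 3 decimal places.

p₁ = l_16/l_12 = 20,337/26,458 = 0.768652; p₂ = l_14/l_12 = 23,304/26,458 = 0.880792.
P(at least one) = 1 − (1−p₁)(1−p₂) = 1 − 0.231348 × 0.119208 = 0.972421.

0.972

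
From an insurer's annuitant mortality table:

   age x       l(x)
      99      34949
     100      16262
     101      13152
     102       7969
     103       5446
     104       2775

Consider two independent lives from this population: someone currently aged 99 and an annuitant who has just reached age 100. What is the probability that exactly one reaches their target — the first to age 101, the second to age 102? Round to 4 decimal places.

0.4975

p₁ = l(101)/l(99) = 13152/34949 = 0.376320; p₂ = l(102)/l(100) = 7969/16262 = 0.490038.
P(exactly one) = p₁(1−p₂) + (1−p₁)p₂ = 0.191909 + 0.305627 = 0.497536.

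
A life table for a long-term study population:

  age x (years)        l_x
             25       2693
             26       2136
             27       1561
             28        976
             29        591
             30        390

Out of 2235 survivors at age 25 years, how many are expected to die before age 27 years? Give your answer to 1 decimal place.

The relevant probability is 1 − 1561/2693 = 0.420349.
Expected number = 2235 × 0.420349 = 939.5.

939.5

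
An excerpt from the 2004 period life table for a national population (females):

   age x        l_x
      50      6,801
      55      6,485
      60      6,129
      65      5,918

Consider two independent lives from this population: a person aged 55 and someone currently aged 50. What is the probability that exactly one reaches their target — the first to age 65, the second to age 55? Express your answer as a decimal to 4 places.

0.1258

p₁ = l_65/l_55 = 5,918/6,485 = 0.912567; p₂ = l_55/l_50 = 6,485/6,801 = 0.953536.
P(exactly one) = p₁(1−p₂) + (1−p₁)p₂ = 0.042402 + 0.083371 = 0.125772.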